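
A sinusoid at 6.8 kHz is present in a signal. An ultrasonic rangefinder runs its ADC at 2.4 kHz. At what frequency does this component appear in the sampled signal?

6.8 kHz mod fs = 2 kHz.
2 kHz > fs/2 = 1.2 kHz, folds to fs − 2 kHz = 0.4 kHz.

0.4 kHz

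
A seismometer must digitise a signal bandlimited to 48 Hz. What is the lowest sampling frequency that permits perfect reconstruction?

96 Hz

Nyquist rate = 2 × 48 Hz = 96 Hz.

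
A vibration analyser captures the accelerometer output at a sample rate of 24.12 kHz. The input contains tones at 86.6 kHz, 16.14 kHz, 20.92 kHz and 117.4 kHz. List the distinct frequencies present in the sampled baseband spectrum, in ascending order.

3.2 kHz, 7.98 kHz, 9.88 kHz

fs/2 = 12.06 kHz.
86.6 kHz mod fs = 14.24 kHz.
14.24 kHz > fs/2 = 12.06 kHz, folds to fs − 14.24 kHz = 9.88 kHz.
16.14 kHz > fs/2 = 12.06 kHz, folds to fs − 16.14 kHz = 7.98 kHz.
20.92 kHz > fs/2 = 12.06 kHz, folds to fs − 20.92 kHz = 3.2 kHz.
117.4 kHz mod fs = 20.92 kHz.
20.92 kHz > fs/2 = 12.06 kHz, folds to fs − 20.92 kHz = 3.2 kHz.
Distinct values: {3.2 kHz, 7.98 kHz, 9.88 kHz}.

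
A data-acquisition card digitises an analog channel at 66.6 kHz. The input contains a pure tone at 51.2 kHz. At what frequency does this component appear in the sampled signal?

51.2 kHz > fs/2 = 33.3 kHz, folds to fs − 51.2 kHz = 15.4 kHz.

15.4 kHz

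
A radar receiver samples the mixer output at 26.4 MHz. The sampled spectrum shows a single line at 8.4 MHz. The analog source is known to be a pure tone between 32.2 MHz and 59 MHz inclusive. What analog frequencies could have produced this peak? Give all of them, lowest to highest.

34.8 MHz, 44.4 MHz

Frequencies that alias to 8.4 MHz are k·fs ± 8.4 MHz for integer k ≥ 0.
k=0: 8.4 MHz.
k=1: 18 MHz, 34.8 MHz.
k=2: 44.4 MHz, 61.2 MHz.
k=3: 70.8 MHz, 87.6 MHz.
Within [32.2 MHz, 59 MHz]: 34.8 MHz, 44.4 MHz.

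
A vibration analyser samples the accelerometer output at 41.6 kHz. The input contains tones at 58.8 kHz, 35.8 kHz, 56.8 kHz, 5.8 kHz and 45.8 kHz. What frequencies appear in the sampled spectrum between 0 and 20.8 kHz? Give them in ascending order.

fs/2 = 20.8 kHz.
58.8 kHz mod fs = 17.2 kHz.
17.2 kHz ≤ fs/2 = 20.8 kHz, appears at 17.2 kHz.
35.8 kHz > fs/2 = 20.8 kHz, folds to fs − 35.8 kHz = 5.8 kHz.
56.8 kHz mod fs = 15.2 kHz.
15.2 kHz ≤ fs/2 = 20.8 kHz, appears at 15.2 kHz.
5.8 kHz ≤ fs/2 = 20.8 kHz, passes unchanged.
45.8 kHz mod fs = 4.2 kHz.
4.2 kHz ≤ fs/2 = 20.8 kHz, appears at 4.2 kHz.
Distinct values: {4.2 kHz, 5.8 kHz, 15.2 kHz, 17.2 kHz}.

4.2 kHz, 5.8 kHz, 15.2 kHz, 17.2 kHz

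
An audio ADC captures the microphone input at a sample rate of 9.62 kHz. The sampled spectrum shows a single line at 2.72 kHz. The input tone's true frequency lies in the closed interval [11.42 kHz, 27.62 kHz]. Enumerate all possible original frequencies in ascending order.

12.34 kHz, 16.52 kHz, 21.96 kHz, 26.14 kHz

Frequencies that alias to 2.72 kHz are k·fs ± 2.72 kHz for integer k ≥ 0.
k=0: 2.72 kHz.
k=1: 6.9 kHz, 12.34 kHz.
k=2: 16.52 kHz, 21.96 kHz.
k=3: 26.14 kHz, 31.58 kHz.
k=4: 35.76 kHz, 41.2 kHz.
Within [11.42 kHz, 27.62 kHz]: 12.34 kHz, 16.52 kHz, 21.96 kHz, 26.14 kHz.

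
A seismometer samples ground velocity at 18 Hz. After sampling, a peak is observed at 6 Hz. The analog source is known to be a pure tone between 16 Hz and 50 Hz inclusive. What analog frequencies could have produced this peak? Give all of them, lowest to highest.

Frequencies that alias to 6 Hz are k·fs ± 6 Hz for integer k ≥ 0.
k=0: 6 Hz.
k=1: 12 Hz, 24 Hz.
k=2: 30 Hz, 42 Hz.
k=3: 48 Hz, 60 Hz.
k=4: 66 Hz, 78 Hz.
Within [16 Hz, 50 Hz]: 24 Hz, 30 Hz, 42 Hz, 48 Hz.

24 Hz, 30 Hz, 42 Hz, 48 Hz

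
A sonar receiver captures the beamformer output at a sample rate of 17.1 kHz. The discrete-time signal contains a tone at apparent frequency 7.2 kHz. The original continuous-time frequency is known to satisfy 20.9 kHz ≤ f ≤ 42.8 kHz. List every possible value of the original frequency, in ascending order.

24.3 kHz, 27 kHz, 41.4 kHz

Frequencies that alias to 7.2 kHz are k·fs ± 7.2 kHz for integer k ≥ 0.
k=0: 7.2 kHz.
k=1: 9.9 kHz, 24.3 kHz.
k=2: 27 kHz, 41.4 kHz.
k=3: 44.1 kHz, 58.5 kHz.
Within [20.9 kHz, 42.8 kHz]: 24.3 kHz, 27 kHz, 41.4 kHz.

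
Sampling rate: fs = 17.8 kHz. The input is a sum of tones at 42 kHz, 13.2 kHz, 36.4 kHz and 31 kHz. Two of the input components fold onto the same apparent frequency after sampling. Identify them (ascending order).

fs/2 = 8.9 kHz.
42 kHz mod fs = 6.4 kHz.
6.4 kHz ≤ fs/2 = 8.9 kHz, appears at 6.4 kHz.
13.2 kHz > fs/2 = 8.9 kHz, folds to fs − 13.2 kHz = 4.6 kHz.
36.4 kHz mod fs = 0.8 kHz.
0.8 kHz ≤ fs/2 = 8.9 kHz, appears at 0.8 kHz.
31 kHz mod fs = 13.2 kHz.
13.2 kHz > fs/2 = 8.9 kHz, folds to fs − 13.2 kHz = 4.6 kHz.
13.2 kHz and 31 kHz both map to 4.6 kHz.

13.2 kHz, 31 kHz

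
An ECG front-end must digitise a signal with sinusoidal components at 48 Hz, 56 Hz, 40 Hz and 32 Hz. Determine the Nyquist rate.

Highest-frequency component: 56 Hz.
Nyquist rate = 2 × 56 Hz = 112 Hz.

112 Hz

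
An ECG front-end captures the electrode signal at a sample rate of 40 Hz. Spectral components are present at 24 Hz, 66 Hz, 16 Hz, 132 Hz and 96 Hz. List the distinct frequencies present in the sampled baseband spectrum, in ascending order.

fs/2 = 20 Hz.
24 Hz > fs/2 = 20 Hz, folds to fs − 24 Hz = 16 Hz.
66 Hz mod fs = 26 Hz.
26 Hz > fs/2 = 20 Hz, folds to fs − 26 Hz = 14 Hz.
16 Hz ≤ fs/2 = 20 Hz, passes unchanged.
132 Hz mod fs = 12 Hz.
12 Hz ≤ fs/2 = 20 Hz, appears at 12 Hz.
96 Hz mod fs = 16 Hz.
16 Hz ≤ fs/2 = 20 Hz, appears at 16 Hz.
Distinct values: {12 Hz, 14 Hz, 16 Hz}.

12 Hz, 14 Hz, 16 Hz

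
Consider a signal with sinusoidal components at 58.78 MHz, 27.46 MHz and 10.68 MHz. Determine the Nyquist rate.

Highest-frequency component: 58.78 MHz.
Nyquist rate = 2 × 58.78 MHz = 117.56 MHz.

117.56 MHz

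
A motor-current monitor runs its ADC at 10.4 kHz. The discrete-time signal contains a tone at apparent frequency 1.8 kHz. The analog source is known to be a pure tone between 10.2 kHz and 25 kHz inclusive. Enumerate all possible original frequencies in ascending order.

Frequencies that alias to 1.8 kHz are k·fs ± 1.8 kHz for integer k ≥ 0.
k=0: 1.8 kHz.
k=1: 8.6 kHz, 12.2 kHz.
k=2: 19 kHz, 22.6 kHz.
k=3: 29.4 kHz, 33 kHz.
Within [10.2 kHz, 25 kHz]: 12.2 kHz, 19 kHz, 22.6 kHz.

12.2 kHz, 19 kHz, 22.6 kHz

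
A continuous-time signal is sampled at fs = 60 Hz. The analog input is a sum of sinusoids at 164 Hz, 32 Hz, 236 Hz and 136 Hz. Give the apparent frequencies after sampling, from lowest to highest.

fs/2 = 30 Hz.
164 Hz mod fs = 44 Hz.
44 Hz > fs/2 = 30 Hz, folds to fs − 44 Hz = 16 Hz.
32 Hz > fs/2 = 30 Hz, folds to fs − 32 Hz = 28 Hz.
236 Hz mod fs = 56 Hz.
56 Hz > fs/2 = 30 Hz, folds to fs − 56 Hz = 4 Hz.
136 Hz mod fs = 16 Hz.
16 Hz ≤ fs/2 = 30 Hz, appears at 16 Hz.
Distinct values: {4 Hz, 16 Hz, 28 Hz}.

4 Hz, 16 Hz, 28 Hz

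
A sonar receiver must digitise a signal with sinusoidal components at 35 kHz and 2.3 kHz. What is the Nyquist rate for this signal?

Highest-frequency component: 35 kHz.
Nyquist rate = 2 × 35 kHz = 70 kHz.

70 kHz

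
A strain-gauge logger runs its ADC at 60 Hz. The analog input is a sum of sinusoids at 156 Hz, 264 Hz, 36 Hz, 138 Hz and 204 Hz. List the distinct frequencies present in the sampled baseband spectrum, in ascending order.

18 Hz, 24 Hz

fs/2 = 30 Hz.
156 Hz mod fs = 36 Hz.
36 Hz > fs/2 = 30 Hz, folds to fs − 36 Hz = 24 Hz.
264 Hz mod fs = 24 Hz.
24 Hz ≤ fs/2 = 30 Hz, appears at 24 Hz.
36 Hz > fs/2 = 30 Hz, folds to fs − 36 Hz = 24 Hz.
138 Hz mod fs = 18 Hz.
18 Hz ≤ fs/2 = 30 Hz, appears at 18 Hz.
204 Hz mod fs = 24 Hz.
24 Hz ≤ fs/2 = 30 Hz, appears at 24 Hz.
Distinct values: {18 Hz, 24 Hz}.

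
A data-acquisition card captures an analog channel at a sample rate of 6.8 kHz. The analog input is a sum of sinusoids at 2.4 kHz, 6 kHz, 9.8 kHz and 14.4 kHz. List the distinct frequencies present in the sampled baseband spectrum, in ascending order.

0.8 kHz, 2.4 kHz, 3 kHz

fs/2 = 3.4 kHz.
2.4 kHz ≤ fs/2 = 3.4 kHz, passes unchanged.
6 kHz > fs/2 = 3.4 kHz, folds to fs − 6 kHz = 0.8 kHz.
9.8 kHz mod fs = 3 kHz.
3 kHz ≤ fs/2 = 3.4 kHz, appears at 3 kHz.
14.4 kHz mod fs = 0.8 kHz.
0.8 kHz ≤ fs/2 = 3.4 kHz, appears at 0.8 kHz.
Distinct values: {0.8 kHz, 2.4 kHz, 3 kHz}.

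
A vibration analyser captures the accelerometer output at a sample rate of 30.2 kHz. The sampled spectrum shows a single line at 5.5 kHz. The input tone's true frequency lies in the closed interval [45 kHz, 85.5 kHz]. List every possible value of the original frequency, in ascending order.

54.9 kHz, 65.9 kHz, 85.1 kHz

Frequencies that alias to 5.5 kHz are k·fs ± 5.5 kHz for integer k ≥ 0.
k=0: 5.5 kHz.
k=1: 24.7 kHz, 35.7 kHz.
k=2: 54.9 kHz, 65.9 kHz.
k=3: 85.1 kHz, 96.1 kHz.
k=4: 115.3 kHz, 126.3 kHz.
Within [45 kHz, 85.5 kHz]: 54.9 kHz, 65.9 kHz, 85.1 kHz.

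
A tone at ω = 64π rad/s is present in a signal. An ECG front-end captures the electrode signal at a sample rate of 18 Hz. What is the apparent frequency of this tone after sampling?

4 Hz

ω = 64π rad/s → f = ω/(2π) = 32 Hz.
32 Hz mod fs = 14 Hz.
14 Hz > fs/2 = 9 Hz, folds to fs − 14 Hz = 4 Hz.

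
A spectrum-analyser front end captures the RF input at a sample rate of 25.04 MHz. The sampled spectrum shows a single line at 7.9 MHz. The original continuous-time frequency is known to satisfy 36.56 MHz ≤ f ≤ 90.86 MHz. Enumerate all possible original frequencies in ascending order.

42.18 MHz, 57.98 MHz, 67.22 MHz, 83.02 MHz

Frequencies that alias to 7.9 MHz are k·fs ± 7.9 MHz for integer k ≥ 0.
k=0: 7.9 MHz.
k=1: 17.14 MHz, 32.94 MHz.
k=2: 42.18 MHz, 57.98 MHz.
k=3: 67.22 MHz, 83.02 MHz.
k=4: 92.26 MHz, 108.06 MHz.
Within [36.56 MHz, 90.86 MHz]: 42.18 MHz, 57.98 MHz, 67.22 MHz, 83.02 MHz.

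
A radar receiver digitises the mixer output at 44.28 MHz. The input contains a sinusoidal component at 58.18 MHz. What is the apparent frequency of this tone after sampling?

58.18 MHz mod fs = 13.9 MHz.
13.9 MHz ≤ fs/2 = 22.14 MHz, appears at 13.9 MHz.

13.9 MHz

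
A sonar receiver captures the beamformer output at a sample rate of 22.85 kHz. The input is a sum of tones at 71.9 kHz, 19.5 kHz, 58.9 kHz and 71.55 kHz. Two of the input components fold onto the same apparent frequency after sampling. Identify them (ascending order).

fs/2 = 11.425 kHz.
71.9 kHz mod fs = 3.35 kHz.
3.35 kHz ≤ fs/2 = 11.425 kHz, appears at 3.35 kHz.
19.5 kHz > fs/2 = 11.425 kHz, folds to fs − 19.5 kHz = 3.35 kHz.
58.9 kHz mod fs = 13.2 kHz.
13.2 kHz > fs/2 = 11.425 kHz, folds to fs − 13.2 kHz = 9.65 kHz.
71.55 kHz mod fs = 3 kHz.
3 kHz ≤ fs/2 = 11.425 kHz, appears at 3 kHz.
19.5 kHz and 71.9 kHz both map to 3.35 kHz.

19.5 kHz, 71.9 kHz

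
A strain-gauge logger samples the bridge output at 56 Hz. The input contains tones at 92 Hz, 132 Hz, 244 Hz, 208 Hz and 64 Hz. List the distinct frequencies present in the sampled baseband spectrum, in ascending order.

8 Hz, 16 Hz, 20 Hz

fs/2 = 28 Hz.
92 Hz mod fs = 36 Hz.
36 Hz > fs/2 = 28 Hz, folds to fs − 36 Hz = 20 Hz.
132 Hz mod fs = 20 Hz.
20 Hz ≤ fs/2 = 28 Hz, appears at 20 Hz.
244 Hz mod fs = 20 Hz.
20 Hz ≤ fs/2 = 28 Hz, appears at 20 Hz.
208 Hz mod fs = 40 Hz.
40 Hz > fs/2 = 28 Hz, folds to fs − 40 Hz = 16 Hz.
64 Hz mod fs = 8 Hz.
8 Hz ≤ fs/2 = 28 Hz, appears at 8 Hz.
Distinct values: {8 Hz, 16 Hz, 20 Hz}.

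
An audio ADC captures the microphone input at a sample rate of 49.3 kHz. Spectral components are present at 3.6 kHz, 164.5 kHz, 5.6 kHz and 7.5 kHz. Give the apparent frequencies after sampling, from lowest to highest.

fs/2 = 24.65 kHz.
3.6 kHz ≤ fs/2 = 24.65 kHz, passes unchanged.
164.5 kHz mod fs = 16.6 kHz.
16.6 kHz ≤ fs/2 = 24.65 kHz, appears at 16.6 kHz.
5.6 kHz ≤ fs/2 = 24.65 kHz, passes unchanged.
7.5 kHz ≤ fs/2 = 24.65 kHz, passes unchanged.
Distinct values: {3.6 kHz, 5.6 kHz, 7.5 kHz, 16.6 kHz}.

3.6 kHz, 5.6 kHz, 7.5 kHz, 16.6 kHz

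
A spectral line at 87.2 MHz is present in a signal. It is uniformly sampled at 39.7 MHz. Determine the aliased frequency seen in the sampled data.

7.8 MHz

87.2 MHz mod fs = 7.8 MHz.
7.8 MHz ≤ fs/2 = 19.85 MHz, appears at 7.8 MHz.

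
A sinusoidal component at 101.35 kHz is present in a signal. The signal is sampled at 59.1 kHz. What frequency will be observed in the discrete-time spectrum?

16.85 kHz

101.35 kHz mod fs = 42.25 kHz.
42.25 kHz > fs/2 = 29.55 kHz, folds to fs − 42.25 kHz = 16.85 kHz.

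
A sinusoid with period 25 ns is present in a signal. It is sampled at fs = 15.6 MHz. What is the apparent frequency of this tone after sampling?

T = 25 ns → f = 1/T = 40 MHz.
40 MHz mod fs = 8.8 MHz.
8.8 MHz > fs/2 = 7.8 MHz, folds to fs − 8.8 MHz = 6.8 MHz.

6.8 MHz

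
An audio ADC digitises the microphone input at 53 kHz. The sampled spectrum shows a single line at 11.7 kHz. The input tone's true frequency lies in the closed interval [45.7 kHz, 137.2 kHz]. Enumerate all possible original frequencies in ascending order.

64.7 kHz, 94.3 kHz, 117.7 kHz

Frequencies that alias to 11.7 kHz are k·fs ± 11.7 kHz for integer k ≥ 0.
k=0: 11.7 kHz.
k=1: 41.3 kHz, 64.7 kHz.
k=2: 94.3 kHz, 117.7 kHz.
k=3: 147.3 kHz, 170.7 kHz.
Within [45.7 kHz, 137.2 kHz]: 64.7 kHz, 94.3 kHz, 117.7 kHz.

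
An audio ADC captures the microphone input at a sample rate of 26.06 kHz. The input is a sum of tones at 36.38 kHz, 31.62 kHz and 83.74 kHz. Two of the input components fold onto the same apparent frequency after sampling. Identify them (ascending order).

fs/2 = 13.03 kHz.
36.38 kHz mod fs = 10.32 kHz.
10.32 kHz ≤ fs/2 = 13.03 kHz, appears at 10.32 kHz.
31.62 kHz mod fs = 5.56 kHz.
5.56 kHz ≤ fs/2 = 13.03 kHz, appears at 5.56 kHz.
83.74 kHz mod fs = 5.56 kHz.
5.56 kHz ≤ fs/2 = 13.03 kHz, appears at 5.56 kHz.
31.62 kHz and 83.74 kHz both map to 5.56 kHz.

31.62 kHz, 83.74 kHz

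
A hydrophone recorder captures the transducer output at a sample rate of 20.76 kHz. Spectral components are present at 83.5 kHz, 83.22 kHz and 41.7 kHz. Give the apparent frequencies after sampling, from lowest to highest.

fs/2 = 10.38 kHz.
83.5 kHz mod fs = 0.46 kHz.
0.46 kHz ≤ fs/2 = 10.38 kHz, appears at 0.46 kHz.
83.22 kHz mod fs = 0.18 kHz.
0.18 kHz ≤ fs/2 = 10.38 kHz, appears at 0.18 kHz.
41.7 kHz mod fs = 0.18 kHz.
0.18 kHz ≤ fs/2 = 10.38 kHz, appears at 0.18 kHz.
Distinct values: {0.18 kHz, 0.46 kHz}.

0.18 kHz, 0.46 kHz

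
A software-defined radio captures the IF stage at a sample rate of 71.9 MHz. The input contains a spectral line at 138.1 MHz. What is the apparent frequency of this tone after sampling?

5.7 MHz

138.1 MHz mod fs = 66.2 MHz.
66.2 MHz > fs/2 = 35.95 MHz, folds to fs − 66.2 MHz = 5.7 MHz.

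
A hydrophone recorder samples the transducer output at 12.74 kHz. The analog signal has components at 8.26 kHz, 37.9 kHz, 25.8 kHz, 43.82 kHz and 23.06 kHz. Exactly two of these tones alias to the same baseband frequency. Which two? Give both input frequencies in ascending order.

25.8 kHz, 37.9 kHz

fs/2 = 6.37 kHz.
8.26 kHz > fs/2 = 6.37 kHz, folds to fs − 8.26 kHz = 4.48 kHz.
37.9 kHz mod fs = 12.42 kHz.
12.42 kHz > fs/2 = 6.37 kHz, folds to fs − 12.42 kHz = 0.32 kHz.
25.8 kHz mod fs = 0.32 kHz.
0.32 kHz ≤ fs/2 = 6.37 kHz, appears at 0.32 kHz.
43.82 kHz mod fs = 5.6 kHz.
5.6 kHz ≤ fs/2 = 6.37 kHz, appears at 5.6 kHz.
23.06 kHz mod fs = 10.32 kHz.
10.32 kHz > fs/2 = 6.37 kHz, folds to fs − 10.32 kHz = 2.42 kHz.
25.8 kHz and 37.9 kHz both map to 0.32 kHz.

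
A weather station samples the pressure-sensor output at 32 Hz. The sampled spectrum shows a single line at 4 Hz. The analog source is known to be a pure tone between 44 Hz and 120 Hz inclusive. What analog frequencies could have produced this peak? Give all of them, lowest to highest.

Frequencies that alias to 4 Hz are k·fs ± 4 Hz for integer k ≥ 0.
k=0: 4 Hz.
k=1: 28 Hz, 36 Hz.
k=2: 60 Hz, 68 Hz.
k=3: 92 Hz, 100 Hz.
k=4: 124 Hz, 132 Hz.
Within [44 Hz, 120 Hz]: 60 Hz, 68 Hz, 92 Hz, 100 Hz.

60 Hz, 68 Hz, 92 Hz, 100 Hz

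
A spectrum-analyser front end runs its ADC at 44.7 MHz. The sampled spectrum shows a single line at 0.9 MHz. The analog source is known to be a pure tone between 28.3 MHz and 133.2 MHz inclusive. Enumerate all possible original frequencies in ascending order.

43.8 MHz, 45.6 MHz, 88.5 MHz, 90.3 MHz, 133.2 MHz

Frequencies that alias to 0.9 MHz are k·fs ± 0.9 MHz for integer k ≥ 0.
k=0: 0.9 MHz.
k=1: 43.8 MHz, 45.6 MHz.
k=2: 88.5 MHz, 90.3 MHz.
k=3: 133.2 MHz, 135 MHz.
k=4: 177.9 MHz, 179.7 MHz.
Within [28.3 MHz, 133.2 MHz]: 43.8 MHz, 45.6 MHz, 88.5 MHz, 90.3 MHz, 133.2 MHz.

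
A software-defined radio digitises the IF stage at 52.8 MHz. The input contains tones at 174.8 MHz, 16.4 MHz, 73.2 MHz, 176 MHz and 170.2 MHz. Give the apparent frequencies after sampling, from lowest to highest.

fs/2 = 26.4 MHz.
174.8 MHz mod fs = 16.4 MHz.
16.4 MHz ≤ fs/2 = 26.4 MHz, appears at 16.4 MHz.
16.4 MHz ≤ fs/2 = 26.4 MHz, passes unchanged.
73.2 MHz mod fs = 20.4 MHz.
20.4 MHz ≤ fs/2 = 26.4 MHz, appears at 20.4 MHz.
176 MHz mod fs = 17.6 MHz.
17.6 MHz ≤ fs/2 = 26.4 MHz, appears at 17.6 MHz.
170.2 MHz mod fs = 11.8 MHz.
11.8 MHz ≤ fs/2 = 26.4 MHz, appears at 11.8 MHz.
Distinct values: {11.8 MHz, 16.4 MHz, 17.6 MHz, 20.4 MHz}.

11.8 MHz, 16.4 MHz, 17.6 MHz, 20.4 MHz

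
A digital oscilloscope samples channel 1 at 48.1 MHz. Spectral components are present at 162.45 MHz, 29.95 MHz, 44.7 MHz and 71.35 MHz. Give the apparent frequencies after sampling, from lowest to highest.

3.4 MHz, 18.15 MHz, 23.25 MHz

fs/2 = 24.05 MHz.
162.45 MHz mod fs = 18.15 MHz.
18.15 MHz ≤ fs/2 = 24.05 MHz, appears at 18.15 MHz.
29.95 MHz > fs/2 = 24.05 MHz, folds to fs − 29.95 MHz = 18.15 MHz.
44.7 MHz > fs/2 = 24.05 MHz, folds to fs − 44.7 MHz = 3.4 MHz.
71.35 MHz mod fs = 23.25 MHz.
23.25 MHz ≤ fs/2 = 24.05 MHz, appears at 23.25 MHz.
Distinct values: {3.4 MHz, 18.15 MHz, 23.25 MHz}.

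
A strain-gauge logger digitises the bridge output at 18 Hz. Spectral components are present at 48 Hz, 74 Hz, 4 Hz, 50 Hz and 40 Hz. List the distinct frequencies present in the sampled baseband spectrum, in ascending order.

fs/2 = 9 Hz.
48 Hz mod fs = 12 Hz.
12 Hz > fs/2 = 9 Hz, folds to fs − 12 Hz = 6 Hz.
74 Hz mod fs = 2 Hz.
2 Hz ≤ fs/2 = 9 Hz, appears at 2 Hz.
4 Hz ≤ fs/2 = 9 Hz, passes unchanged.
50 Hz mod fs = 14 Hz.
14 Hz > fs/2 = 9 Hz, folds to fs − 14 Hz = 4 Hz.
40 Hz mod fs = 4 Hz.
4 Hz ≤ fs/2 = 9 Hz, appears at 4 Hz.
Distinct values: {2 Hz, 4 Hz, 6 Hz}.

2 Hz, 4 Hz, 6 Hz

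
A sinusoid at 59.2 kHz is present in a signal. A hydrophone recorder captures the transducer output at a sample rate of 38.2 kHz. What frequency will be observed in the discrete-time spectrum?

17.2 kHz

59.2 kHz mod fs = 21 kHz.
21 kHz > fs/2 = 19.1 kHz, folds to fs − 21 kHz = 17.2 kHz.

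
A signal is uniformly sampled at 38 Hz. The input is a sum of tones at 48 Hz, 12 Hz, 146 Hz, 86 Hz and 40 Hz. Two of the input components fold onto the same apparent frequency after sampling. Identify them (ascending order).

48 Hz, 86 Hz

fs/2 = 19 Hz.
48 Hz mod fs = 10 Hz.
10 Hz ≤ fs/2 = 19 Hz, appears at 10 Hz.
12 Hz ≤ fs/2 = 19 Hz, passes unchanged.
146 Hz mod fs = 32 Hz.
32 Hz > fs/2 = 19 Hz, folds to fs − 32 Hz = 6 Hz.
86 Hz mod fs = 10 Hz.
10 Hz ≤ fs/2 = 19 Hz, appears at 10 Hz.
40 Hz mod fs = 2 Hz.
2 Hz ≤ fs/2 = 19 Hz, appears at 2 Hz.
48 Hz and 86 Hz both map to 10 Hz.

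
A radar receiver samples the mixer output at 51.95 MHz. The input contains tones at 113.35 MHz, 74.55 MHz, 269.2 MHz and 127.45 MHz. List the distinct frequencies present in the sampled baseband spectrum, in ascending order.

9.45 MHz, 22.6 MHz, 23.55 MHz

fs/2 = 25.975 MHz.
113.35 MHz mod fs = 9.45 MHz.
9.45 MHz ≤ fs/2 = 25.975 MHz, appears at 9.45 MHz.
74.55 MHz mod fs = 22.6 MHz.
22.6 MHz ≤ fs/2 = 25.975 MHz, appears at 22.6 MHz.
269.2 MHz mod fs = 9.45 MHz.
9.45 MHz ≤ fs/2 = 25.975 MHz, appears at 9.45 MHz.
127.45 MHz mod fs = 23.55 MHz.
23.55 MHz ≤ fs/2 = 25.975 MHz, appears at 23.55 MHz.
Distinct values: {9.45 MHz, 22.6 MHz, 23.55 MHz}.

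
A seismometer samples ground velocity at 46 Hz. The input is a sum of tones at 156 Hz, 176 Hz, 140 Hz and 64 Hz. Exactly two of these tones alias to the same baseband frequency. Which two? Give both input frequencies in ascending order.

64 Hz, 156 Hz

fs/2 = 23 Hz.
156 Hz mod fs = 18 Hz.
18 Hz ≤ fs/2 = 23 Hz, appears at 18 Hz.
176 Hz mod fs = 38 Hz.
38 Hz > fs/2 = 23 Hz, folds to fs − 38 Hz = 8 Hz.
140 Hz mod fs = 2 Hz.
2 Hz ≤ fs/2 = 23 Hz, appears at 2 Hz.
64 Hz mod fs = 18 Hz.
18 Hz ≤ fs/2 = 23 Hz, appears at 18 Hz.
64 Hz and 156 Hz both map to 18 Hz.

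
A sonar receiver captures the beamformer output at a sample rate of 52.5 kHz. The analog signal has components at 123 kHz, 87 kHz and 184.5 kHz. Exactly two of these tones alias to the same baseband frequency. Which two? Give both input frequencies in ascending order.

fs/2 = 26.25 kHz.
123 kHz mod fs = 18 kHz.
18 kHz ≤ fs/2 = 26.25 kHz, appears at 18 kHz.
87 kHz mod fs = 34.5 kHz.
34.5 kHz > fs/2 = 26.25 kHz, folds to fs − 34.5 kHz = 18 kHz.
184.5 kHz mod fs = 27 kHz.
27 kHz > fs/2 = 26.25 kHz, folds to fs − 27 kHz = 25.5 kHz.
87 kHz and 123 kHz both map to 18 kHz.

87 kHz, 123 kHz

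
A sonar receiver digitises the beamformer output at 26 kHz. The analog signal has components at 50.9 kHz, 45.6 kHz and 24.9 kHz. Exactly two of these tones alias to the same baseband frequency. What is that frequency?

1.1 kHz

fs/2 = 13 kHz.
50.9 kHz mod fs = 24.9 kHz.
24.9 kHz > fs/2 = 13 kHz, folds to fs − 24.9 kHz = 1.1 kHz.
45.6 kHz mod fs = 19.6 kHz.
19.6 kHz > fs/2 = 13 kHz, folds to fs − 19.6 kHz = 6.4 kHz.
24.9 kHz > fs/2 = 13 kHz, folds to fs − 24.9 kHz = 1.1 kHz.
24.9 kHz and 50.9 kHz both map to 1.1 kHz.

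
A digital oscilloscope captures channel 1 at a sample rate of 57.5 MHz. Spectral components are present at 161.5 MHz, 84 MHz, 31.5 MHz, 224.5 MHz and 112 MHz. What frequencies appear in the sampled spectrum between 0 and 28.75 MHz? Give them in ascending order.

fs/2 = 28.75 MHz.
161.5 MHz mod fs = 46.5 MHz.
46.5 MHz > fs/2 = 28.75 MHz, folds to fs − 46.5 MHz = 11 MHz.
84 MHz mod fs = 26.5 MHz.
26.5 MHz ≤ fs/2 = 28.75 MHz, appears at 26.5 MHz.
31.5 MHz > fs/2 = 28.75 MHz, folds to fs − 31.5 MHz = 26 MHz.
224.5 MHz mod fs = 52 MHz.
52 MHz > fs/2 = 28.75 MHz, folds to fs − 52 MHz = 5.5 MHz.
112 MHz mod fs = 54.5 MHz.
54.5 MHz > fs/2 = 28.75 MHz, folds to fs − 54.5 MHz = 3 MHz.
Distinct values: {3 MHz, 5.5 MHz, 11 MHz, 26 MHz, 26.5 MHz}.

3 MHz, 5.5 MHz, 11 MHz, 26 MHz, 26.5 MHz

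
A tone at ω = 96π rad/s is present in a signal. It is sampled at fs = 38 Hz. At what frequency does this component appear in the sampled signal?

10 Hz

ω = 96π rad/s → f = ω/(2π) = 48 Hz.
48 Hz mod fs = 10 Hz.
10 Hz ≤ fs/2 = 19 Hz, appears at 10 Hz.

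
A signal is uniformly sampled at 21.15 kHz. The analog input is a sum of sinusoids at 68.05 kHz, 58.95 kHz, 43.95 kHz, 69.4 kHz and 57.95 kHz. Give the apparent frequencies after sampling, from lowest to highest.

fs/2 = 10.575 kHz.
68.05 kHz mod fs = 4.6 kHz.
4.6 kHz ≤ fs/2 = 10.575 kHz, appears at 4.6 kHz.
58.95 kHz mod fs = 16.65 kHz.
16.65 kHz > fs/2 = 10.575 kHz, folds to fs − 16.65 kHz = 4.5 kHz.
43.95 kHz mod fs = 1.65 kHz.
1.65 kHz ≤ fs/2 = 10.575 kHz, appears at 1.65 kHz.
69.4 kHz mod fs = 5.95 kHz.
5.95 kHz ≤ fs/2 = 10.575 kHz, appears at 5.95 kHz.
57.95 kHz mod fs = 15.65 kHz.
15.65 kHz > fs/2 = 10.575 kHz, folds to fs − 15.65 kHz = 5.5 kHz.
Distinct values: {1.65 kHz, 4.5 kHz, 4.6 kHz, 5.5 kHz, 5.95 kHz}.

1.65 kHz, 4.5 kHz, 4.6 kHz, 5.5 kHz, 5.95 kHz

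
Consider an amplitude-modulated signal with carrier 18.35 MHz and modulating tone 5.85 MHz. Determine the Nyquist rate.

48.4 MHz

AM sidebands sit at fc ± fm = 12.5 MHz and 24.2 MHz.
Highest-frequency component: 24.2 MHz.
Nyquist rate = 2 × 24.2 MHz = 48.4 MHz.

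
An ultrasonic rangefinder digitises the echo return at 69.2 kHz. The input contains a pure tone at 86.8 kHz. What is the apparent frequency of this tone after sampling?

17.6 kHz

86.8 kHz mod fs = 17.6 kHz.
17.6 kHz ≤ fs/2 = 34.6 kHz, appears at 17.6 kHz.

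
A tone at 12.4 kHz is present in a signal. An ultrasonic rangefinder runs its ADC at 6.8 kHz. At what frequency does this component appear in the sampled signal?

1.2 kHz

12.4 kHz mod fs = 5.6 kHz.
5.6 kHz > fs/2 = 3.4 kHz, folds to fs − 5.6 kHz = 1.2 kHz.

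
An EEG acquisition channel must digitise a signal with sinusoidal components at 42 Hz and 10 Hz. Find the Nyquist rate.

84 Hz

Highest-frequency component: 42 Hz.
Nyquist rate = 2 × 42 Hz = 84 Hz.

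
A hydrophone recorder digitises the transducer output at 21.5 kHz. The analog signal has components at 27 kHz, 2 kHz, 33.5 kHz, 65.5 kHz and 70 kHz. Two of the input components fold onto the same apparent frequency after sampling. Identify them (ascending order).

27 kHz, 70 kHz

fs/2 = 10.75 kHz.
27 kHz mod fs = 5.5 kHz.
5.5 kHz ≤ fs/2 = 10.75 kHz, appears at 5.5 kHz.
2 kHz ≤ fs/2 = 10.75 kHz, passes unchanged.
33.5 kHz mod fs = 12 kHz.
12 kHz > fs/2 = 10.75 kHz, folds to fs − 12 kHz = 9.5 kHz.
65.5 kHz mod fs = 1 kHz.
1 kHz ≤ fs/2 = 10.75 kHz, appears at 1 kHz.
70 kHz mod fs = 5.5 kHz.
5.5 kHz ≤ fs/2 = 10.75 kHz, appears at 5.5 kHz.
27 kHz and 70 kHz both map to 5.5 kHz.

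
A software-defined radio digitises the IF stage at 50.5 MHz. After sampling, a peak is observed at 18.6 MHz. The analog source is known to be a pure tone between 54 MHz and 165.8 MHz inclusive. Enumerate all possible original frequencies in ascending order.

69.1 MHz, 82.4 MHz, 119.6 MHz, 132.9 MHz

Frequencies that alias to 18.6 MHz are k·fs ± 18.6 MHz for integer k ≥ 0.
k=0: 18.6 MHz.
k=1: 31.9 MHz, 69.1 MHz.
k=2: 82.4 MHz, 119.6 MHz.
k=3: 132.9 MHz, 170.1 MHz.
k=4: 183.4 MHz, 220.6 MHz.
Within [54 MHz, 165.8 MHz]: 69.1 MHz, 82.4 MHz, 119.6 MHz, 132.9 MHz.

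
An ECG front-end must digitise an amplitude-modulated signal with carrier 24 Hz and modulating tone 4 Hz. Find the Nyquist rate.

AM sidebands sit at fc ± fm = 20 Hz and 28 Hz.
Highest-frequency component: 28 Hz.
Nyquist rate = 2 × 28 Hz = 56 Hz.

56 Hz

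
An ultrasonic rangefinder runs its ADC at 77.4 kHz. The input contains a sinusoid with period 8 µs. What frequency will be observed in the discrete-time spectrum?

T = 8 µs → f = 1/T = 125 kHz.
125 kHz mod fs = 47.6 kHz.
47.6 kHz > fs/2 = 38.7 kHz, folds to fs − 47.6 kHz = 29.8 kHz.

29.8 kHz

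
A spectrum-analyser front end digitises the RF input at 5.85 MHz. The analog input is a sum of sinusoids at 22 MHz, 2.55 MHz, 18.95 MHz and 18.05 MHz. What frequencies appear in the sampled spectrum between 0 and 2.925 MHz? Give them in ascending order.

0.5 MHz, 1.4 MHz, 2.55 MHz

fs/2 = 2.925 MHz.
22 MHz mod fs = 4.45 MHz.
4.45 MHz > fs/2 = 2.925 MHz, folds to fs − 4.45 MHz = 1.4 MHz.
2.55 MHz ≤ fs/2 = 2.925 MHz, passes unchanged.
18.95 MHz mod fs = 1.4 MHz.
1.4 MHz ≤ fs/2 = 2.925 MHz, appears at 1.4 MHz.
18.05 MHz mod fs = 0.5 MHz.
0.5 MHz ≤ fs/2 = 2.925 MHz, appears at 0.5 MHz.
Distinct values: {0.5 MHz, 1.4 MHz, 2.55 MHz}.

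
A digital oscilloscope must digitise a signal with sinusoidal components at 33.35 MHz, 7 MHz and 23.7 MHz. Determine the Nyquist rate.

66.7 MHz

Highest-frequency component: 33.35 MHz.
Nyquist rate = 2 × 33.35 MHz = 66.7 MHz.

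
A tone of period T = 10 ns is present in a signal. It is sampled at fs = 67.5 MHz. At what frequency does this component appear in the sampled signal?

32.5 MHz

T = 10 ns → f = 1/T = 100 MHz.
100 MHz mod fs = 32.5 MHz.
32.5 MHz ≤ fs/2 = 33.75 MHz, appears at 32.5 MHz.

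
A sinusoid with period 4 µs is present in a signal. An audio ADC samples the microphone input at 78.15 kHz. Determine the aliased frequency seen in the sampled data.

T = 4 µs → f = 1/T = 250 kHz.
250 kHz mod fs = 15.55 kHz.
15.55 kHz ≤ fs/2 = 39.075 kHz, appears at 15.55 kHz.

15.55 kHz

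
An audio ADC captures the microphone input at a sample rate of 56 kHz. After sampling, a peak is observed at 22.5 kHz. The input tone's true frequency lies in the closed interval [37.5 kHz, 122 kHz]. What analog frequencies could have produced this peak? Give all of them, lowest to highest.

Frequencies that alias to 22.5 kHz are k·fs ± 22.5 kHz for integer k ≥ 0.
k=0: 22.5 kHz.
k=1: 33.5 kHz, 78.5 kHz.
k=2: 89.5 kHz, 134.5 kHz.
k=3: 145.5 kHz, 190.5 kHz.
Within [37.5 kHz, 122 kHz]: 78.5 kHz, 89.5 kHz.

78.5 kHz, 89.5 kHz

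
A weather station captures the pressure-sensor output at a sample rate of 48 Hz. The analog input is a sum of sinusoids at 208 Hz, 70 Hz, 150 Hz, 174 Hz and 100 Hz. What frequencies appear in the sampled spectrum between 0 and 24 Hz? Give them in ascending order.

4 Hz, 6 Hz, 16 Hz, 18 Hz, 22 Hz

fs/2 = 24 Hz.
208 Hz mod fs = 16 Hz.
16 Hz ≤ fs/2 = 24 Hz, appears at 16 Hz.
70 Hz mod fs = 22 Hz.
22 Hz ≤ fs/2 = 24 Hz, appears at 22 Hz.
150 Hz mod fs = 6 Hz.
6 Hz ≤ fs/2 = 24 Hz, appears at 6 Hz.
174 Hz mod fs = 30 Hz.
30 Hz > fs/2 = 24 Hz, folds to fs − 30 Hz = 18 Hz.
100 Hz mod fs = 4 Hz.
4 Hz ≤ fs/2 = 24 Hz, appears at 4 Hz.
Distinct values: {4 Hz, 6 Hz, 16 Hz, 18 Hz, 22 Hz}.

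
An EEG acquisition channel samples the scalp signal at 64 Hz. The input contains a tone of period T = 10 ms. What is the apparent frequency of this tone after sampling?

T = 10 ms → f = 1/T = 100 Hz.
100 Hz mod fs = 36 Hz.
36 Hz > fs/2 = 32 Hz, folds to fs − 36 Hz = 28 Hz.

28 Hz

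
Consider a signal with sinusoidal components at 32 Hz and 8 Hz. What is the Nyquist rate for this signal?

Highest-frequency component: 32 Hz.
Nyquist rate = 2 × 32 Hz = 64 Hz.

64 Hz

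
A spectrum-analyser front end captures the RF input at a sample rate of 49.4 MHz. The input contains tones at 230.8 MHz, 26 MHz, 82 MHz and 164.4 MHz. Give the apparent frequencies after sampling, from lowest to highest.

16.2 MHz, 16.8 MHz, 23.4 MHz

fs/2 = 24.7 MHz.
230.8 MHz mod fs = 33.2 MHz.
33.2 MHz > fs/2 = 24.7 MHz, folds to fs − 33.2 MHz = 16.2 MHz.
26 MHz > fs/2 = 24.7 MHz, folds to fs − 26 MHz = 23.4 MHz.
82 MHz mod fs = 32.6 MHz.
32.6 MHz > fs/2 = 24.7 MHz, folds to fs − 32.6 MHz = 16.8 MHz.
164.4 MHz mod fs = 16.2 MHz.
16.2 MHz ≤ fs/2 = 24.7 MHz, appears at 16.2 MHz.
Distinct values: {16.2 MHz, 16.8 MHz, 23.4 MHz}.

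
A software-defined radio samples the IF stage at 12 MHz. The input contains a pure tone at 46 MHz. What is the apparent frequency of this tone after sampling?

2 MHz

46 MHz mod fs = 10 MHz.
10 MHz > fs/2 = 6 MHz, folds to fs − 10 MHz = 2 MHz.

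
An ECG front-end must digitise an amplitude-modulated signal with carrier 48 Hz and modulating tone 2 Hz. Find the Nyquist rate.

100 Hz

AM sidebands sit at fc ± fm = 46 Hz and 50 Hz.
Highest-frequency component: 50 Hz.
Nyquist rate = 2 × 50 Hz = 100 Hz.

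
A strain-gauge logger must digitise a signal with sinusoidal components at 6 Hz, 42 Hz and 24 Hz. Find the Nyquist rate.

84 Hz

Highest-frequency component: 42 Hz.
Nyquist rate = 2 × 42 Hz = 84 Hz.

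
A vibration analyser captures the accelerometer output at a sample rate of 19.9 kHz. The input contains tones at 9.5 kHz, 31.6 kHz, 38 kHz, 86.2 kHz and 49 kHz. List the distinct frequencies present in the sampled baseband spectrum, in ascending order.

fs/2 = 9.95 kHz.
9.5 kHz ≤ fs/2 = 9.95 kHz, passes unchanged.
31.6 kHz mod fs = 11.7 kHz.
11.7 kHz > fs/2 = 9.95 kHz, folds to fs − 11.7 kHz = 8.2 kHz.
38 kHz mod fs = 18.1 kHz.
18.1 kHz > fs/2 = 9.95 kHz, folds to fs − 18.1 kHz = 1.8 kHz.
86.2 kHz mod fs = 6.6 kHz.
6.6 kHz ≤ fs/2 = 9.95 kHz, appears at 6.6 kHz.
49 kHz mod fs = 9.2 kHz.
9.2 kHz ≤ fs/2 = 9.95 kHz, appears at 9.2 kHz.
Distinct values: {1.8 kHz, 6.6 kHz, 8.2 kHz, 9.2 kHz, 9.5 kHz}.

1.8 kHz, 6.6 kHz, 8.2 kHz, 9.2 kHz, 9.5 kHz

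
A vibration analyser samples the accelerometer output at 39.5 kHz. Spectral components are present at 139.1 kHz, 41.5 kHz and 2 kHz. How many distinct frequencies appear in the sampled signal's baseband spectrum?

fs/2 = 19.75 kHz.
139.1 kHz mod fs = 20.6 kHz.
20.6 kHz > fs/2 = 19.75 kHz, folds to fs − 20.6 kHz = 18.9 kHz.
41.5 kHz mod fs = 2 kHz.
2 kHz ≤ fs/2 = 19.75 kHz, appears at 2 kHz.
2 kHz ≤ fs/2 = 19.75 kHz, passes unchanged.
Distinct values: {2 kHz, 18.9 kHz} → 2.

2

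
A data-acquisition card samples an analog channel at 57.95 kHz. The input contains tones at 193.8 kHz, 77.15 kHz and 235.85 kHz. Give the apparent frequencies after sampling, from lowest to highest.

fs/2 = 28.975 kHz.
193.8 kHz mod fs = 19.95 kHz.
19.95 kHz ≤ fs/2 = 28.975 kHz, appears at 19.95 kHz.
77.15 kHz mod fs = 19.2 kHz.
19.2 kHz ≤ fs/2 = 28.975 kHz, appears at 19.2 kHz.
235.85 kHz mod fs = 4.05 kHz.
4.05 kHz ≤ fs/2 = 28.975 kHz, appears at 4.05 kHz.
Distinct values: {4.05 kHz, 19.2 kHz, 19.95 kHz}.

4.05 kHz, 19.2 kHz, 19.95 kHz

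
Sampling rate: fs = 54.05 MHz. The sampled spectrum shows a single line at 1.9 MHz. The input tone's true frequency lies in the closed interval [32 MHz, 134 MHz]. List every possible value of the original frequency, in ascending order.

Frequencies that alias to 1.9 MHz are k·fs ± 1.9 MHz for integer k ≥ 0.
k=0: 1.9 MHz.
k=1: 52.15 MHz, 55.95 MHz.
k=2: 106.2 MHz, 110 MHz.
k=3: 160.25 MHz, 164.05 MHz.
Within [32 MHz, 134 MHz]: 52.15 MHz, 55.95 MHz, 106.2 MHz, 110 MHz.

52.15 MHz, 55.95 MHz, 106.2 MHz, 110 MHz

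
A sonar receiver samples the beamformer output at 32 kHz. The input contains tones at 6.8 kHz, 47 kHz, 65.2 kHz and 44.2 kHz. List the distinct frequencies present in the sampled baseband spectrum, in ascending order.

1.2 kHz, 6.8 kHz, 12.2 kHz, 15 kHz

fs/2 = 16 kHz.
6.8 kHz ≤ fs/2 = 16 kHz, passes unchanged.
47 kHz mod fs = 15 kHz.
15 kHz ≤ fs/2 = 16 kHz, appears at 15 kHz.
65.2 kHz mod fs = 1.2 kHz.
1.2 kHz ≤ fs/2 = 16 kHz, appears at 1.2 kHz.
44.2 kHz mod fs = 12.2 kHz.
12.2 kHz ≤ fs/2 = 16 kHz, appears at 12.2 kHz.
Distinct values: {1.2 kHz, 6.8 kHz, 12.2 kHz, 15 kHz}.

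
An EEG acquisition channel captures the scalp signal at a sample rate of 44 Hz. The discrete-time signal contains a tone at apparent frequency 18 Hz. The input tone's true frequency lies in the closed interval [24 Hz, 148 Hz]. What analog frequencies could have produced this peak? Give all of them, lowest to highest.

Frequencies that alias to 18 Hz are k·fs ± 18 Hz for integer k ≥ 0.
k=0: 18 Hz.
k=1: 26 Hz, 62 Hz.
k=2: 70 Hz, 106 Hz.
k=3: 114 Hz, 150 Hz.
k=4: 158 Hz, 194 Hz.
Within [24 Hz, 148 Hz]: 26 Hz, 62 Hz, 70 Hz, 106 Hz, 114 Hz.

26 Hz, 62 Hz, 70 Hz, 106 Hz, 114 Hz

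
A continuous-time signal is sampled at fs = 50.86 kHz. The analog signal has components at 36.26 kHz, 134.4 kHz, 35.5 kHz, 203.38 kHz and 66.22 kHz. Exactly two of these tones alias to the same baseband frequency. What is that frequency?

fs/2 = 25.43 kHz.
36.26 kHz > fs/2 = 25.43 kHz, folds to fs − 36.26 kHz = 14.6 kHz.
134.4 kHz mod fs = 32.68 kHz.
32.68 kHz > fs/2 = 25.43 kHz, folds to fs − 32.68 kHz = 18.18 kHz.
35.5 kHz > fs/2 = 25.43 kHz, folds to fs − 35.5 kHz = 15.36 kHz.
203.38 kHz mod fs = 50.8 kHz.
50.8 kHz > fs/2 = 25.43 kHz, folds to fs − 50.8 kHz = 0.06 kHz.
66.22 kHz mod fs = 15.36 kHz.
15.36 kHz ≤ fs/2 = 25.43 kHz, appears at 15.36 kHz.
35.5 kHz and 66.22 kHz both map to 15.36 kHz.

15.36 kHz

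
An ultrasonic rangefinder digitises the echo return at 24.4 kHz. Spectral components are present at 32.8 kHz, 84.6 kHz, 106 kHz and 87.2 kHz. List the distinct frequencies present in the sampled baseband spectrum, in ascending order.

fs/2 = 12.2 kHz.
32.8 kHz mod fs = 8.4 kHz.
8.4 kHz ≤ fs/2 = 12.2 kHz, appears at 8.4 kHz.
84.6 kHz mod fs = 11.4 kHz.
11.4 kHz ≤ fs/2 = 12.2 kHz, appears at 11.4 kHz.
106 kHz mod fs = 8.4 kHz.
8.4 kHz ≤ fs/2 = 12.2 kHz, appears at 8.4 kHz.
87.2 kHz mod fs = 14 kHz.
14 kHz > fs/2 = 12.2 kHz, folds to fs − 14 kHz = 10.4 kHz.
Distinct values: {8.4 kHz, 10.4 kHz, 11.4 kHz}.

8.4 kHz, 10.4 kHz, 11.4 kHz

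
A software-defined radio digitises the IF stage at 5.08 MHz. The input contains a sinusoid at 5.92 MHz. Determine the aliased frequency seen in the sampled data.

5.92 MHz mod fs = 0.84 MHz.
0.84 MHz ≤ fs/2 = 2.54 MHz, appears at 0.84 MHz.

0.84 MHz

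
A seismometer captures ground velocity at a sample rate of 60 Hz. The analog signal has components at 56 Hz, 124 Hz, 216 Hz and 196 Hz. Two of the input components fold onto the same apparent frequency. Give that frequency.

fs/2 = 30 Hz.
56 Hz > fs/2 = 30 Hz, folds to fs − 56 Hz = 4 Hz.
124 Hz mod fs = 4 Hz.
4 Hz ≤ fs/2 = 30 Hz, appears at 4 Hz.
216 Hz mod fs = 36 Hz.
36 Hz > fs/2 = 30 Hz, folds to fs − 36 Hz = 24 Hz.
196 Hz mod fs = 16 Hz.
16 Hz ≤ fs/2 = 30 Hz, appears at 16 Hz.
56 Hz and 124 Hz both map to 4 Hz.

4 Hz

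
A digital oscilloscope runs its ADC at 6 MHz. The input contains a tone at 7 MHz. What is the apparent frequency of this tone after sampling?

7 MHz mod fs = 1 MHz.
1 MHz ≤ fs/2 = 3 MHz, appears at 1 MHz.

1 MHz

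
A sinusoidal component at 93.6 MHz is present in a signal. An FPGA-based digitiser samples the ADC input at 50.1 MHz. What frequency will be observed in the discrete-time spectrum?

93.6 MHz mod fs = 43.5 MHz.
43.5 MHz > fs/2 = 25.05 MHz, folds to fs − 43.5 MHz = 6.6 MHz.

6.6 MHz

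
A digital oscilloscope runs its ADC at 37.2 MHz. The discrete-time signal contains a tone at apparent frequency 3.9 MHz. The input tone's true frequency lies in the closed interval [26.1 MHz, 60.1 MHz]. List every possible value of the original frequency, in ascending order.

33.3 MHz, 41.1 MHz

Frequencies that alias to 3.9 MHz are k·fs ± 3.9 MHz for integer k ≥ 0.
k=0: 3.9 MHz.
k=1: 33.3 MHz, 41.1 MHz.
k=2: 70.5 MHz, 78.3 MHz.
Within [26.1 MHz, 60.1 MHz]: 33.3 MHz, 41.1 MHz.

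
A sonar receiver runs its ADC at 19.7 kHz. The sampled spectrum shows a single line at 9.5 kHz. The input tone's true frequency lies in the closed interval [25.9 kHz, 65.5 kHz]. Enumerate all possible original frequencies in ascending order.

29.2 kHz, 29.9 kHz, 48.9 kHz, 49.6 kHz

Frequencies that alias to 9.5 kHz are k·fs ± 9.5 kHz for integer k ≥ 0.
k=0: 9.5 kHz.
k=1: 10.2 kHz, 29.2 kHz.
k=2: 29.9 kHz, 48.9 kHz.
k=3: 49.6 kHz, 68.6 kHz.
k=4: 69.3 kHz, 88.3 kHz.
Within [25.9 kHz, 65.5 kHz]: 29.2 kHz, 29.9 kHz, 48.9 kHz, 49.6 kHz.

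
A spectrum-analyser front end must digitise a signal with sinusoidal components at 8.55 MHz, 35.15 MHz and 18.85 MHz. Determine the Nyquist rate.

Highest-frequency component: 35.15 MHz.
Nyquist rate = 2 × 35.15 MHz = 70.3 MHz.

70.3 MHz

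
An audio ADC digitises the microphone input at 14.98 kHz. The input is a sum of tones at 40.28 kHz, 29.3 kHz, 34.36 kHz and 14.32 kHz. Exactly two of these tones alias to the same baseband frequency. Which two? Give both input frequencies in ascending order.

fs/2 = 7.49 kHz.
40.28 kHz mod fs = 10.32 kHz.
10.32 kHz > fs/2 = 7.49 kHz, folds to fs − 10.32 kHz = 4.66 kHz.
29.3 kHz mod fs = 14.32 kHz.
14.32 kHz > fs/2 = 7.49 kHz, folds to fs − 14.32 kHz = 0.66 kHz.
34.36 kHz mod fs = 4.4 kHz.
4.4 kHz ≤ fs/2 = 7.49 kHz, appears at 4.4 kHz.
14.32 kHz > fs/2 = 7.49 kHz, folds to fs − 14.32 kHz = 0.66 kHz.
14.32 kHz and 29.3 kHz both map to 0.66 kHz.

14.32 kHz, 29.3 kHz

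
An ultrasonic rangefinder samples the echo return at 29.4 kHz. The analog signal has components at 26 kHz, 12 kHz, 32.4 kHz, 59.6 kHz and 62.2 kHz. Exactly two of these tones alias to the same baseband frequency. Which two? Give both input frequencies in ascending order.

26 kHz, 62.2 kHz

fs/2 = 14.7 kHz.
26 kHz > fs/2 = 14.7 kHz, folds to fs − 26 kHz = 3.4 kHz.
12 kHz ≤ fs/2 = 14.7 kHz, passes unchanged.
32.4 kHz mod fs = 3 kHz.
3 kHz ≤ fs/2 = 14.7 kHz, appears at 3 kHz.
59.6 kHz mod fs = 0.8 kHz.
0.8 kHz ≤ fs/2 = 14.7 kHz, appears at 0.8 kHz.
62.2 kHz mod fs = 3.4 kHz.
3.4 kHz ≤ fs/2 = 14.7 kHz, appears at 3.4 kHz.
26 kHz and 62.2 kHz both map to 3.4 kHz.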